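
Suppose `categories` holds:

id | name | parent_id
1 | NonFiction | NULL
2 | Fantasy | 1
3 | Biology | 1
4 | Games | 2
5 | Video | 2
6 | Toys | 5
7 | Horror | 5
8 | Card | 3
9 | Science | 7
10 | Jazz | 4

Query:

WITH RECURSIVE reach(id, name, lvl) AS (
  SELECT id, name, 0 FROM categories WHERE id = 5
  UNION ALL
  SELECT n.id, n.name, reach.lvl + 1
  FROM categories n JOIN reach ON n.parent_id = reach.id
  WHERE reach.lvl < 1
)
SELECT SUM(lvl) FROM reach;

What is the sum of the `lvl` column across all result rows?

Base: id=5 (Video) at lvl 0.
Iteration 1: rows with parent_id in {5} -> Toys (id 6, lvl 1), Horror (id 7, lvl 1).
Iteration 2: lvl < 1 fails for all current rows; recursion stops.
SUM(lvl) = 0 + 1 + 1 = 2.

2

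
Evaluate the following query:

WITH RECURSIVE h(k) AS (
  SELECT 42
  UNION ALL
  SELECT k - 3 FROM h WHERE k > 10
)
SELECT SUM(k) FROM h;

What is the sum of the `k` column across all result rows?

Base: k=42.
Iteration 1: 42 > 10 holds -> k = 42 - 3 = 39.
Iteration 2: 39 > 10 holds -> k = 39 - 3 = 36.
Iteration 3: 36 > 10 holds -> k = 36 - 3 = 33.
Iteration 4: 33 > 10 holds -> k = 33 - 3 = 30.
Iteration 5: 30 > 10 holds -> k = 30 - 3 = 27.
Iteration 6: 27 > 10 holds -> k = 27 - 3 = 24.
Iteration 7: 24 > 10 holds -> k = 24 - 3 = 21.
Iteration 8: 21 > 10 holds -> k = 21 - 3 = 18.
Iteration 9: 18 > 10 holds -> k = 18 - 3 = 15.
Iteration 10: 15 > 10 holds -> k = 15 - 3 = 12.
Iteration 11: 12 > 10 holds -> k = 12 - 3 = 9.
Iteration 12: 9 > 10 fails; recursion stops.
SUM(k) = 42 + 39 + 36 + 33 + 30 + 27 + 24 + 21 + 18 + 15 + 12 + 9 = 306.

306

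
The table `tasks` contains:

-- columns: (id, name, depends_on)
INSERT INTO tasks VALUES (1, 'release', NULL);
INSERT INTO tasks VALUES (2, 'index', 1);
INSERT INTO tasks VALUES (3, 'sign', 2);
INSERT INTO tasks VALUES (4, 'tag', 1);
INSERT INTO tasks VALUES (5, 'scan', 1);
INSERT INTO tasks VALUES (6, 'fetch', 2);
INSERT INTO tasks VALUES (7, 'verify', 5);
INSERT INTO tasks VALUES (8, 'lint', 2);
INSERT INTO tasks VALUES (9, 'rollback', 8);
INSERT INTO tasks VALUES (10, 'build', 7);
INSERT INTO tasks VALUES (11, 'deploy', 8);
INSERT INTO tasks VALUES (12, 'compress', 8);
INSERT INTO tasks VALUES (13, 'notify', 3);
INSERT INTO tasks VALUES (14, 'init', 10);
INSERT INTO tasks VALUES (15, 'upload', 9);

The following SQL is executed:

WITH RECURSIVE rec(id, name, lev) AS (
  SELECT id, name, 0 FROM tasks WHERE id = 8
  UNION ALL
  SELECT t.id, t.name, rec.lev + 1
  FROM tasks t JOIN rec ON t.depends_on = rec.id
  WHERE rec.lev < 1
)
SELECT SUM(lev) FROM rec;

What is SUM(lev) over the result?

3

Base: id=8 (lint) at lev 0.
Iteration 1: rows with depends_on in {8} -> rollback (id 9, lev 1), deploy (id 11, lev 1), compress (id 12, lev 1).
Iteration 2: lev < 1 fails for all current rows; recursion stops.
SUM(lev) = 0 + 1 + 1 + 1 = 3.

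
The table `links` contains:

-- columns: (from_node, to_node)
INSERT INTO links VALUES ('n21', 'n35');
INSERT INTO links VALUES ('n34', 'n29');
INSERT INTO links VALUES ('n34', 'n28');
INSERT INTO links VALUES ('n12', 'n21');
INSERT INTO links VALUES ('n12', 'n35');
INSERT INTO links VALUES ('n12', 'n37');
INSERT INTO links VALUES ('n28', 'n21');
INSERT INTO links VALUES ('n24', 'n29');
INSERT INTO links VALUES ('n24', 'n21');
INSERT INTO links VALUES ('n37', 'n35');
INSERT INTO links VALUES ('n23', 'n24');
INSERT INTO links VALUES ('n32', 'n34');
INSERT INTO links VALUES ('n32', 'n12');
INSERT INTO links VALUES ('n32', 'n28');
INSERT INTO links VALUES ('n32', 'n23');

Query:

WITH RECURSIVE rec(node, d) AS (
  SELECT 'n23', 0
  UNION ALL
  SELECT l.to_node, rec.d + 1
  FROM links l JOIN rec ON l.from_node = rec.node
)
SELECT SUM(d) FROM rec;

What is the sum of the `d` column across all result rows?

Base: (n23, d=0).
Iteration 1: edges from {n23} -> (n24, d=1).
Iteration 2: edges from {n24} -> (n21, d=2), (n29, d=2).
Iteration 3: edges from {n21,n29} -> (n35, d=3).
Iteration 4: no outgoing edges from {n35}; recursion stops.
SUM(d) = 0 + 1 + 2 + 2 + 3 = 8.

8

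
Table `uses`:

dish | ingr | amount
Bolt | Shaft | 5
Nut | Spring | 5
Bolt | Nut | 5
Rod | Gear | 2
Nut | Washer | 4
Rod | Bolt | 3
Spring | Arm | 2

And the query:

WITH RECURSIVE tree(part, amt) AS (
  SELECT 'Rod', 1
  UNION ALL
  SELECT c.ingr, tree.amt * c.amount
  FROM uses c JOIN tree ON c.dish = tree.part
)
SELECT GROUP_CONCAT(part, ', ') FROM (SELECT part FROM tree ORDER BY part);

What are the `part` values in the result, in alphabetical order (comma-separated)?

Arm, Bolt, Gear, Nut, Rod, Shaft, Spring, Washer

Base: (Rod, amt=1).
Iteration 1: components of {Rod} -> Bolt = 1*3 = 3, Gear = 1*2 = 2.
Iteration 2: components of {Bolt,Gear} -> Nut = 3*5 = 15, Shaft = 3*5 = 15.
Iteration 3: components of {Nut,Shaft} -> Spring = 15*5 = 75, Washer = 15*4 = 60.
Iteration 4: components of {Spring,Washer} -> Arm = 75*2 = 150.
Iteration 5: no further components; recursion stops.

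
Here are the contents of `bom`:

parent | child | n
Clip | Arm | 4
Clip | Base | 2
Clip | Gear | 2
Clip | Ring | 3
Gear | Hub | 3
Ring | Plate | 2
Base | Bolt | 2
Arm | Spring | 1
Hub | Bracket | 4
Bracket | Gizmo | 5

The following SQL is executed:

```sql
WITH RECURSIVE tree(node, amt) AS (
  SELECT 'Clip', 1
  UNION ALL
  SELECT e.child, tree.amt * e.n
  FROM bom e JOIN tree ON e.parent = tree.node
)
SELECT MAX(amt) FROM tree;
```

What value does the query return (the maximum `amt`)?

Base: (Clip, amt=1).
Iteration 1: components of {Clip} -> Arm = 1*4 = 4, Base = 1*2 = 2, Gear = 1*2 = 2, Ring = 1*3 = 3.
Iteration 2: components of {Arm,Base,Gear,Ring} -> Bolt = 2*2 = 4, Hub = 2*3 = 6, Plate = 3*2 = 6, Spring = 4*1 = 4.
Iteration 3: components of {Bolt,Hub,Plate,Spring} -> Bracket = 6*4 = 24.
Iteration 4: components of {Bracket} -> Gizmo = 24*5 = 120.
Iteration 5: no further components; recursion stops.
amt values: 1, 4, 2, 2, 3, 4, 4, 6, 6, 24, 120; the maximum is 120.

120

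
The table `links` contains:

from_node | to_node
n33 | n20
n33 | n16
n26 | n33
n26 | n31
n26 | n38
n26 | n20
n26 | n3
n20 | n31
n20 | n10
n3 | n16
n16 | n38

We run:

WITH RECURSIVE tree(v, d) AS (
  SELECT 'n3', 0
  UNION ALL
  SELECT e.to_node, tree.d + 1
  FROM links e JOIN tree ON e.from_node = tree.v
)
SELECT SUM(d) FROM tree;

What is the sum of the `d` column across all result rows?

Base: (n3, d=0).
Iteration 1: edges from {n3} -> (n16, d=1).
Iteration 2: edges from {n16} -> (n38, d=2).
Iteration 3: no outgoing edges from {n38}; recursion stops.
SUM(d) = 0 + 1 + 2 = 3.

3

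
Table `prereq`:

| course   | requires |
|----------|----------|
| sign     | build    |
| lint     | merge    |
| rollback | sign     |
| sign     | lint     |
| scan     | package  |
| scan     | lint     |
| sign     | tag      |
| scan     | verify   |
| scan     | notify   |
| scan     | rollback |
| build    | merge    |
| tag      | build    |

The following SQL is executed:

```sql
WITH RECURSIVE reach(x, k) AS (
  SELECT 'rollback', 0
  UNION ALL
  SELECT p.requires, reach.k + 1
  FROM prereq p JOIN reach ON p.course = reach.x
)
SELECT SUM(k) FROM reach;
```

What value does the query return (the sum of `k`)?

Base: (rollback, k=0).
Iteration 1: edges from {rollback} -> (sign, k=1).
Iteration 2: edges from {sign} -> (build, k=2), (lint, k=2), (tag, k=2).
Iteration 3: edges from {build,lint,tag} -> (build, k=3), (merge, k=3) x2. [UNION ALL keeps all 3 new rows, including repeats]
Iteration 4: edges from {build,merge} -> (merge, k=4).
Iteration 5: no outgoing edges from {merge}; recursion stops.
SUM(k) = 0 + 1 + 2 + 2 + 2 + 3 + 3 + 3 + 4 = 20.

20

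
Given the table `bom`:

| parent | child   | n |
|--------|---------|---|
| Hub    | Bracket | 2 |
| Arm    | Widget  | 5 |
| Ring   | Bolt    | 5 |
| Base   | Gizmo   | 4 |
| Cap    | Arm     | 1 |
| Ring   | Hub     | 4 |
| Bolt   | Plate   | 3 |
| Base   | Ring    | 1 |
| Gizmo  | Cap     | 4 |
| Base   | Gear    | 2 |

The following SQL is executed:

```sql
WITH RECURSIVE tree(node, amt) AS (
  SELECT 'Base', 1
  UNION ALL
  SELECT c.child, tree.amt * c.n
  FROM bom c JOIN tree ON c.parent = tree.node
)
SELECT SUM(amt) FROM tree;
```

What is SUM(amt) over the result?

152

Base: (Base, amt=1).
Iteration 1: components of {Base} -> Gear = 1*2 = 2, Gizmo = 1*4 = 4, Ring = 1*1 = 1.
Iteration 2: components of {Gear,Gizmo,Ring} -> Bolt = 1*5 = 5, Cap = 4*4 = 16, Hub = 1*4 = 4.
Iteration 3: components of {Bolt,Cap,Hub} -> Arm = 16*1 = 16, Bracket = 4*2 = 8, Plate = 5*3 = 15.
Iteration 4: components of {Arm,Bracket,Plate} -> Widget = 16*5 = 80.
Iteration 5: no further components; recursion stops.
SUM(amt) = 1 + 4 + 1 + 2 + 16 + 5 + 4 + 16 + 15 + 8 + 80 = 152.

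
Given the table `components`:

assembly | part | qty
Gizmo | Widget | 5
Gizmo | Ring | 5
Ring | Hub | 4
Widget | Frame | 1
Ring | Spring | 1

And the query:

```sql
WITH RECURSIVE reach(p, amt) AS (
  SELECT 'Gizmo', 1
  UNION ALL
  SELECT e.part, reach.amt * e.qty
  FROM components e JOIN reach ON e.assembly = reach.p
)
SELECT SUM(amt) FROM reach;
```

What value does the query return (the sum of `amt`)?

41

Base: (Gizmo, amt=1).
Iteration 1: components of {Gizmo} -> Ring = 1*5 = 5, Widget = 1*5 = 5.
Iteration 2: components of {Ring,Widget} -> Frame = 5*1 = 5, Hub = 5*4 = 20, Spring = 5*1 = 5.
Iteration 3: no further components; recursion stops.
SUM(amt) = 1 + 5 + 5 + 20 + 5 + 5 = 41.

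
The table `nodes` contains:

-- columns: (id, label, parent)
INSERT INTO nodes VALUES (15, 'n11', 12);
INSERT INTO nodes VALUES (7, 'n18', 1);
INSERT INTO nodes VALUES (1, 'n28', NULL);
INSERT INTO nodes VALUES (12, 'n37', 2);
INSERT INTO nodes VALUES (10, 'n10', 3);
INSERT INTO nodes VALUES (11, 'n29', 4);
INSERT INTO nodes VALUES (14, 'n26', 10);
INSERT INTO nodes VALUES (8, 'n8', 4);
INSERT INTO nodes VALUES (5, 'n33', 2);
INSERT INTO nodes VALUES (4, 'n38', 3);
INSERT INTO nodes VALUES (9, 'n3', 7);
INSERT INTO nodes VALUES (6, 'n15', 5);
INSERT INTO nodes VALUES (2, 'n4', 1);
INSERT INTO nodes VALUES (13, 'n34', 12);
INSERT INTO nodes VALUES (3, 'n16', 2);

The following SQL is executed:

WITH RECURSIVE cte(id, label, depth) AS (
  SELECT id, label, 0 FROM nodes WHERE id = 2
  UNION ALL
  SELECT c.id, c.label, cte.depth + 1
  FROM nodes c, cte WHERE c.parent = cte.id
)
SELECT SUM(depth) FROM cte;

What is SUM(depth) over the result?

Base: id=2 (n4) at depth 0.
Iteration 1: rows with parent in {2} -> n16 (id 3, depth 1), n33 (id 5, depth 1), n37 (id 12, depth 1).
Iteration 2: rows with parent in {3,5,12} -> n38 (id 4, depth 2), n15 (id 6, depth 2), n10 (id 10, depth 2), n34 (id 13, depth 2), n11 (id 15, depth 2).
Iteration 3: rows with parent in {4,6,10,13,15} -> n8 (id 8, depth 3), n29 (id 11, depth 3), n26 (id 14, depth 3).
Iteration 4: no rows with parent in {8,11,14}; recursion stops.
SUM(depth) = 0 + 1 + 1 + 1 + 2 + 2 + 2 + 2 + 2 + 3 + 3 + 3 = 22.

22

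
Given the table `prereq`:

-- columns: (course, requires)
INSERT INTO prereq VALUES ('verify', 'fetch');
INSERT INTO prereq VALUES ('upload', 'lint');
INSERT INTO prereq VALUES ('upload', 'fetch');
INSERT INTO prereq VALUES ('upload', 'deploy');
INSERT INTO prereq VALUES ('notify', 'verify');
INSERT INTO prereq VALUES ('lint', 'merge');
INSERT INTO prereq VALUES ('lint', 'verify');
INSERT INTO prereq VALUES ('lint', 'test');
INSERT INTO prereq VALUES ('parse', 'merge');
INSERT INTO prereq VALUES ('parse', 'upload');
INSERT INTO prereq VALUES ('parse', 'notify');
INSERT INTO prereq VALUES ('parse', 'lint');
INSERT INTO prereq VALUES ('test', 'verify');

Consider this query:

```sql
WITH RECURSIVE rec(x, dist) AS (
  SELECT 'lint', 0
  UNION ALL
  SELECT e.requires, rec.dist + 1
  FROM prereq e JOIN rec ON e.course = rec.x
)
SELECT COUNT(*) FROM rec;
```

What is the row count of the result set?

Base: (lint, dist=0).
Iteration 1: edges from {lint} -> (merge, dist=1), (test, dist=1), (verify, dist=1).
Iteration 2: edges from {merge,test,verify} -> (fetch, dist=2), (verify, dist=2).
Iteration 3: edges from {fetch,verify} -> (fetch, dist=3).
Iteration 4: no outgoing edges from {fetch}; recursion stops.
Total rows emitted: 7.

7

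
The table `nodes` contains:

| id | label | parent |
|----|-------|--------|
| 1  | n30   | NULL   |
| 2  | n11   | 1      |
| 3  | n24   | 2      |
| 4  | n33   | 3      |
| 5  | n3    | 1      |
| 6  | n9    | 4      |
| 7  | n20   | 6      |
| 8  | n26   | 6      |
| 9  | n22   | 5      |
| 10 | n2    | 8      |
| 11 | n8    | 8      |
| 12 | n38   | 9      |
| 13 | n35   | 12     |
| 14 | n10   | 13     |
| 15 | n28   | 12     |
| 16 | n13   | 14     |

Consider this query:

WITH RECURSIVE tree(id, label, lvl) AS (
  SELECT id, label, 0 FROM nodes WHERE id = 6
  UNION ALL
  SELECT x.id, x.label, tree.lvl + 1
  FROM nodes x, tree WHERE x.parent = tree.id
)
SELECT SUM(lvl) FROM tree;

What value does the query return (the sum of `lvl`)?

Base: id=6 (n9) at lvl 0.
Iteration 1: rows with parent in {6} -> n20 (id 7, lvl 1), n26 (id 8, lvl 1).
Iteration 2: rows with parent in {7,8} -> n2 (id 10, lvl 2), n8 (id 11, lvl 2).
Iteration 3: no rows with parent in {10,11}; recursion stops.
SUM(lvl) = 0 + 1 + 1 + 2 + 2 = 6.

6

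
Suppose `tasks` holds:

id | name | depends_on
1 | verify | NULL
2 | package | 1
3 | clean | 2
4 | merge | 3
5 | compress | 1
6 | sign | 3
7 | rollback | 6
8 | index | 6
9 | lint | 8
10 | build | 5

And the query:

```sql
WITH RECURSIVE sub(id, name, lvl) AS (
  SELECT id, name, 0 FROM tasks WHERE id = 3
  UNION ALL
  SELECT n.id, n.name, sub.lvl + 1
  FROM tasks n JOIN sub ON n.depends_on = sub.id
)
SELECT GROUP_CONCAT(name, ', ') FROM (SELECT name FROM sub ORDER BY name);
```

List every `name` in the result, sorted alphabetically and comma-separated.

Base: id=3 (clean) at lvl 0.
Iteration 1: rows with depends_on in {3} -> merge (id 4, lvl 1), sign (id 6, lvl 1).
Iteration 2: rows with depends_on in {4,6} -> rollback (id 7, lvl 2), index (id 8, lvl 2).
Iteration 3: rows with depends_on in {7,8} -> lint (id 9, lvl 3).
Iteration 4: no rows with depends_on in {9}; recursion stops.

clean, index, lint, merge, rollback, sign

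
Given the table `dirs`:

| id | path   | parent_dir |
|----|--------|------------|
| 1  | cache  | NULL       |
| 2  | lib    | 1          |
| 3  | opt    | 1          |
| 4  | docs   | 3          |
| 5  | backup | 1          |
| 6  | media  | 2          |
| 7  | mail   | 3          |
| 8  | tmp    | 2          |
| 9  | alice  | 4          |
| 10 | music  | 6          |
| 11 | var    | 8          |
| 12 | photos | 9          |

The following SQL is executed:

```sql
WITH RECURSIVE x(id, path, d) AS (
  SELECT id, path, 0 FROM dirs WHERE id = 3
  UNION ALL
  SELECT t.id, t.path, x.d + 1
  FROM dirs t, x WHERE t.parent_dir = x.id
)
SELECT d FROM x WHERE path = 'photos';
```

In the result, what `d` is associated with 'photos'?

3

Base: id=3 (opt) at d 0.
Iteration 1: rows with parent_dir in {3} -> docs (id 4, d 1), mail (id 7, d 1).
Iteration 2: rows with parent_dir in {4,7} -> alice (id 9, d 2).
Iteration 3: rows with parent_dir in {9} -> photos (id 12, d 3).
Iteration 4: no rows with parent_dir in {12}; recursion stops.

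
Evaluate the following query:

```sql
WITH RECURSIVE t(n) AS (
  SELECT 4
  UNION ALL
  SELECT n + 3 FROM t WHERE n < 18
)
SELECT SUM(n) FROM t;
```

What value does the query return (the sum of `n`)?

69

Base: n=4.
Iteration 1: 4 < 18 holds -> n = 4 + 3 = 7.
Iteration 2: 7 < 18 holds -> n = 7 + 3 = 10.
Iteration 3: 10 < 18 holds -> n = 10 + 3 = 13.
Iteration 4: 13 < 18 holds -> n = 13 + 3 = 16.
Iteration 5: 16 < 18 holds -> n = 16 + 3 = 19.
Iteration 6: 19 < 18 fails; recursion stops.
SUM(n) = 4 + 7 + 10 + 13 + 16 + 19 = 69.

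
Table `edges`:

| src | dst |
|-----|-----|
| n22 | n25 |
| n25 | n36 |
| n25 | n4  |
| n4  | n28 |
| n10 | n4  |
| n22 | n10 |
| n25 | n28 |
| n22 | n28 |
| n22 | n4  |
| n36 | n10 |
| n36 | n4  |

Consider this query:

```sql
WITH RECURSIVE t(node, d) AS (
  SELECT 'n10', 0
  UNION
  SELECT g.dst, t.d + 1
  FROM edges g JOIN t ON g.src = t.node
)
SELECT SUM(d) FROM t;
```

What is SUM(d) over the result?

Base: (n10, d=0).
Iteration 1: edges from {n10} -> (n4, d=1).
Iteration 2: edges from {n4} -> (n28, d=2).
Iteration 3: no outgoing edges from {n28}; recursion stops.
SUM(d) = 0 + 1 + 2 = 3.

3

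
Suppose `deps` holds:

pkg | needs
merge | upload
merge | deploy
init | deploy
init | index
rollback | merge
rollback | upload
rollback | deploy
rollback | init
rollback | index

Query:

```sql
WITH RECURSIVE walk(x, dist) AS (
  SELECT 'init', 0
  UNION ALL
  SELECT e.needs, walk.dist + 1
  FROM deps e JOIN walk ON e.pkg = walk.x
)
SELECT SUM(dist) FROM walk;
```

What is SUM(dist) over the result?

2

Base: (init, dist=0).
Iteration 1: edges from {init} -> (deploy, dist=1), (index, dist=1).
Iteration 2: no outgoing edges from {deploy,index}; recursion stops.
SUM(dist) = 0 + 1 + 1 = 2.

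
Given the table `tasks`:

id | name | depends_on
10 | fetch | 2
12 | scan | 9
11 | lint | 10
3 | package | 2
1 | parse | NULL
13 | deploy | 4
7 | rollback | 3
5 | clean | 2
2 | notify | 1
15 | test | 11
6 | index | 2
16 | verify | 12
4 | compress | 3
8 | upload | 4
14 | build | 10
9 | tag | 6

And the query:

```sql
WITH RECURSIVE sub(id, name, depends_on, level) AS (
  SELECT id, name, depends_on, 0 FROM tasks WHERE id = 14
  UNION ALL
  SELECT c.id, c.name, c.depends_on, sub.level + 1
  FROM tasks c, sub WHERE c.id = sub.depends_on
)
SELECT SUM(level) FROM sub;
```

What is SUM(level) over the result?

6

Base: id=14 (build), depends_on=10, level 0.
Iteration 1: join on id=10 -> fetch (id 10, depends_on=2, level 1).
Iteration 2: join on id=2 -> notify (id 2, depends_on=1, level 2).
Iteration 3: join on id=1 -> parse (id 1, depends_on=NULL, level 3).
Iteration 4: depends_on is NULL; no match; recursion stops.
SUM(level) = 0 + 1 + 2 + 3 = 6.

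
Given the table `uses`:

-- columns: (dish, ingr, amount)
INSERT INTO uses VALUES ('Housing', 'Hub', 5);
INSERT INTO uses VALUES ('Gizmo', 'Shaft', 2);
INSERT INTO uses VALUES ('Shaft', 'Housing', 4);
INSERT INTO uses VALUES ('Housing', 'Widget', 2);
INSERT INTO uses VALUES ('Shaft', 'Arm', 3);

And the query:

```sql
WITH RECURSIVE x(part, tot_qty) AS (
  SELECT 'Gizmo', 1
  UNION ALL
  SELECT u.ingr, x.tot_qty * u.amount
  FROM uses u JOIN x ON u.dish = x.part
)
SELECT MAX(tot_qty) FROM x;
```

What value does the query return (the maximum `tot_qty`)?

Base: (Gizmo, tot_qty=1).
Iteration 1: components of {Gizmo} -> Shaft = 1*2 = 2.
Iteration 2: components of {Shaft} -> Arm = 2*3 = 6, Housing = 2*4 = 8.
Iteration 3: components of {Arm,Housing} -> Hub = 8*5 = 40, Widget = 8*2 = 16.
Iteration 4: no further components; recursion stops.
tot_qty values: 1, 2, 8, 6, 16, 40; the maximum is 40.

40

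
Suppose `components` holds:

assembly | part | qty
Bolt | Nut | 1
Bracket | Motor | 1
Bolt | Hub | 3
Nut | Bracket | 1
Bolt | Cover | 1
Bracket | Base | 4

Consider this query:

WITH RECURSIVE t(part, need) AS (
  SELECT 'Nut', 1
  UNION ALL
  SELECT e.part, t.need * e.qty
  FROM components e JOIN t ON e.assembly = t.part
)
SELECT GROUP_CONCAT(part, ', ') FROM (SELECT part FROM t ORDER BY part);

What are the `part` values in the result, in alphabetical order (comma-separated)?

Base, Bracket, Motor, Nut

Base: (Nut, need=1).
Iteration 1: components of {Nut} -> Bracket = 1*1 = 1.
Iteration 2: components of {Bracket} -> Base = 1*4 = 4, Motor = 1*1 = 1.
Iteration 3: no further components; recursion stops.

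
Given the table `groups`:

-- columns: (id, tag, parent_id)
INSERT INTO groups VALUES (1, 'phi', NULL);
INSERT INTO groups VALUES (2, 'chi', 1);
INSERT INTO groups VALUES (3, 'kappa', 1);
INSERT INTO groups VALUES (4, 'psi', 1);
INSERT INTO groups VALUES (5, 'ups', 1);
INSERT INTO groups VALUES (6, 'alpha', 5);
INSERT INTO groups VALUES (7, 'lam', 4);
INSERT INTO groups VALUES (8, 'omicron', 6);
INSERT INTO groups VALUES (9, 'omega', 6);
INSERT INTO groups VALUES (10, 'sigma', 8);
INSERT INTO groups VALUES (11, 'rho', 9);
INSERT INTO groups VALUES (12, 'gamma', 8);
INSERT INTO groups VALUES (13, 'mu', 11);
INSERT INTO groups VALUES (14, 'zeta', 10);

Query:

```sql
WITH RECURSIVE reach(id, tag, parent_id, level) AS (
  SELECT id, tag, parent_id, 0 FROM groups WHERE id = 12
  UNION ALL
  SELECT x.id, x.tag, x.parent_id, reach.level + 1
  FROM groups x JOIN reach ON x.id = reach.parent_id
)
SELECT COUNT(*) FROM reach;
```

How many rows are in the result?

5

Base: id=12 (gamma), parent_id=8, level 0.
Iteration 1: join on id=8 -> omicron (id 8, parent_id=6, level 1).
Iteration 2: join on id=6 -> alpha (id 6, parent_id=5, level 2).
Iteration 3: join on id=5 -> ups (id 5, parent_id=1, level 3).
Iteration 4: join on id=1 -> phi (id 1, parent_id=NULL, level 4).
Iteration 5: parent_id is NULL; no match; recursion stops.
Total rows emitted: 5.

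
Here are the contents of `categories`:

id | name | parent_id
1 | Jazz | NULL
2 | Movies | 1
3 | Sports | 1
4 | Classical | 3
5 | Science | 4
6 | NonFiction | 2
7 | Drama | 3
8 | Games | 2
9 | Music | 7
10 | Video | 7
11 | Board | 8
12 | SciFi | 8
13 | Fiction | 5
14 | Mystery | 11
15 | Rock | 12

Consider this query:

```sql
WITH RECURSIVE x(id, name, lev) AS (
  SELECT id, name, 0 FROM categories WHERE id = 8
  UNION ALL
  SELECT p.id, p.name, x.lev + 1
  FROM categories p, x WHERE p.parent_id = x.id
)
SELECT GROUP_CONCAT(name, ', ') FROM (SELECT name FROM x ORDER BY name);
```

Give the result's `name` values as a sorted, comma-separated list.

Board, Games, Mystery, Rock, SciFi

Base: id=8 (Games) at lev 0.
Iteration 1: rows with parent_id in {8} -> Board (id 11, lev 1), SciFi (id 12, lev 1).
Iteration 2: rows with parent_id in {11,12} -> Mystery (id 14, lev 2), Rock (id 15, lev 2).
Iteration 3: no rows with parent_id in {14,15}; recursion stops.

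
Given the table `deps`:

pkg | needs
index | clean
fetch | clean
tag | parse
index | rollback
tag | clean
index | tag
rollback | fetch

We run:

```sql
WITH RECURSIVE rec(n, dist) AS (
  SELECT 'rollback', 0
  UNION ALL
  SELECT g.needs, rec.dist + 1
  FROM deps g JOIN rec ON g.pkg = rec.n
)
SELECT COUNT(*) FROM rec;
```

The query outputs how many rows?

Base: (rollback, dist=0).
Iteration 1: edges from {rollback} -> (fetch, dist=1).
Iteration 2: edges from {fetch} -> (clean, dist=2).
Iteration 3: no outgoing edges from {clean}; recursion stops.
Total rows emitted: 3.

3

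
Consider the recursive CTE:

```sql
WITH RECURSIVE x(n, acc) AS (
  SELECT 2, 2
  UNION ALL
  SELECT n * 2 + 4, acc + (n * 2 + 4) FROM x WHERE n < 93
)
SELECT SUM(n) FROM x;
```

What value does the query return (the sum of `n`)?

Base: n=2, acc=2.
Iteration 1: 2 < 93 holds -> n = 2 * 2 + 4 = 8, acc = 2 + 8 = 10.
Iteration 2: 8 < 93 holds -> n = 8 * 2 + 4 = 20, acc = 10 + 20 = 30.
Iteration 3: 20 < 93 holds -> n = 20 * 2 + 4 = 44, acc = 30 + 44 = 74.
Iteration 4: 44 < 93 holds -> n = 44 * 2 + 4 = 92, acc = 74 + 92 = 166.
Iteration 5: 92 < 93 holds -> n = 92 * 2 + 4 = 188, acc = 166 + 188 = 354.
Iteration 6: 188 < 93 fails; recursion stops.
SUM(n) = 2 + 8 + 20 + 44 + 92 + 188 = 354.

354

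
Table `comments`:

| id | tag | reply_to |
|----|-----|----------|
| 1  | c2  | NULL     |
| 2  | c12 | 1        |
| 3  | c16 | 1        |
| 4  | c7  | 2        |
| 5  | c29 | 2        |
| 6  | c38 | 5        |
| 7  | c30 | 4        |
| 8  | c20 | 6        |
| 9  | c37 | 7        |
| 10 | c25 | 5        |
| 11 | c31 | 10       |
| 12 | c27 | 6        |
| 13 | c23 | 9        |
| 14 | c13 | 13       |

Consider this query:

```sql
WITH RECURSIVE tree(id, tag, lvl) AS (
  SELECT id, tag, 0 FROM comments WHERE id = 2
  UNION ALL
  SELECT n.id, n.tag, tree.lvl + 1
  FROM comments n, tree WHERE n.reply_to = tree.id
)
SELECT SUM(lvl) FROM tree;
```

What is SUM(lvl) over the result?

Base: id=2 (c12) at lvl 0.
Iteration 1: rows with reply_to in {2} -> c7 (id 4, lvl 1), c29 (id 5, lvl 1).
Iteration 2: rows with reply_to in {4,5} -> c38 (id 6, lvl 2), c30 (id 7, lvl 2), c25 (id 10, lvl 2).
Iteration 3: rows with reply_to in {6,7,10} -> c20 (id 8, lvl 3), c37 (id 9, lvl 3), c31 (id 11, lvl 3), c27 (id 12, lvl 3).
Iteration 4: rows with reply_to in {8,9,11,12} -> c23 (id 13, lvl 4).
Iteration 5: rows with reply_to in {13} -> c13 (id 14, lvl 5).
Iteration 6: no rows with reply_to in {14}; recursion stops.
SUM(lvl) = 0 + 1 + 1 + 2 + 2 + 2 + 3 + 3 + 3 + 3 + 4 + 5 = 29.

29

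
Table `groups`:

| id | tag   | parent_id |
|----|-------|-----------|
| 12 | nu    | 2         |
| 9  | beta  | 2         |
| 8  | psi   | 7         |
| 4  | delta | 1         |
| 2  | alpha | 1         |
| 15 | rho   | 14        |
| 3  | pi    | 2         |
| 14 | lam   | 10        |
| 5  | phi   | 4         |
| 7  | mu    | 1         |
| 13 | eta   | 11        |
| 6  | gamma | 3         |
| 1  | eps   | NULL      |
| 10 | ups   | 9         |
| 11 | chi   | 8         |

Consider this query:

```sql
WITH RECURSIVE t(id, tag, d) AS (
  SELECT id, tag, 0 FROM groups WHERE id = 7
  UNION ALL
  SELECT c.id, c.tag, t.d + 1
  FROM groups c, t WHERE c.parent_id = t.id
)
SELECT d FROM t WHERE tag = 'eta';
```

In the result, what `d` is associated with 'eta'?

Base: id=7 (mu) at d 0.
Iteration 1: rows with parent_id in {7} -> psi (id 8, d 1).
Iteration 2: rows with parent_id in {8} -> chi (id 11, d 2).
Iteration 3: rows with parent_id in {11} -> eta (id 13, d 3).
Iteration 4: no rows with parent_id in {13}; recursion stops.

3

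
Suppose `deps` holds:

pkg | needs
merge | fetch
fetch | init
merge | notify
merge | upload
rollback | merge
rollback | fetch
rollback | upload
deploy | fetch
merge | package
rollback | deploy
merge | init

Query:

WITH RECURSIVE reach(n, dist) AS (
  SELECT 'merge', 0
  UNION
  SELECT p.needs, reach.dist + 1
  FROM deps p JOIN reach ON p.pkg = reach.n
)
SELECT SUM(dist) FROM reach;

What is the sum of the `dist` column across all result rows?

Base: (merge, dist=0).
Iteration 1: edges from {merge} -> (fetch, dist=1), (init, dist=1), (notify, dist=1), (package, dist=1), (upload, dist=1).
Iteration 2: edges from {fetch,init,notify,package,upload} -> (init, dist=2).
Iteration 3: no outgoing edges from {init}; recursion stops.
SUM(dist) = 0 + 1 + 1 + 1 + 1 + 1 + 2 = 7.

7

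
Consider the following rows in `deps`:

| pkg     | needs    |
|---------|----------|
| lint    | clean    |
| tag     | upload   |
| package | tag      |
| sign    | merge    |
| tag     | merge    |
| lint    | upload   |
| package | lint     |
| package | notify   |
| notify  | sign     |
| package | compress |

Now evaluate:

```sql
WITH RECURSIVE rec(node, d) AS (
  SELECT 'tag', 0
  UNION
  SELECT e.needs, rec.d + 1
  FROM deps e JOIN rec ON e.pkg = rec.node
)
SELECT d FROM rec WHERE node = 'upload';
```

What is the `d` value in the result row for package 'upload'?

Base: (tag, d=0).
Iteration 1: edges from {tag} -> (merge, d=1), (upload, d=1).
Iteration 2: no outgoing edges from {merge,upload}; recursion stops.

1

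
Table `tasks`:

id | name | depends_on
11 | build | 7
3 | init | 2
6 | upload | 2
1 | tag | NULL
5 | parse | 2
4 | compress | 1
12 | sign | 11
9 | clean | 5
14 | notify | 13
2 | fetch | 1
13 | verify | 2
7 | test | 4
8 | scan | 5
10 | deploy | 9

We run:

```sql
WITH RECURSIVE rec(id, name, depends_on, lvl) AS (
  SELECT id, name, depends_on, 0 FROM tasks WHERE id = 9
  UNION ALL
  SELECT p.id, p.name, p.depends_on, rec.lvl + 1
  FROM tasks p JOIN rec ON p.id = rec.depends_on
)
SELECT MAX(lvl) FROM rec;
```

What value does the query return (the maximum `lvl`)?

3

Base: id=9 (clean), depends_on=5, lvl 0.
Iteration 1: join on id=5 -> parse (id 5, depends_on=2, lvl 1).
Iteration 2: join on id=2 -> fetch (id 2, depends_on=1, lvl 2).
Iteration 3: join on id=1 -> tag (id 1, depends_on=NULL, lvl 3).
Iteration 4: depends_on is NULL; no match; recursion stops.
lvl values: 0, 1, 2, 3; the maximum is 3.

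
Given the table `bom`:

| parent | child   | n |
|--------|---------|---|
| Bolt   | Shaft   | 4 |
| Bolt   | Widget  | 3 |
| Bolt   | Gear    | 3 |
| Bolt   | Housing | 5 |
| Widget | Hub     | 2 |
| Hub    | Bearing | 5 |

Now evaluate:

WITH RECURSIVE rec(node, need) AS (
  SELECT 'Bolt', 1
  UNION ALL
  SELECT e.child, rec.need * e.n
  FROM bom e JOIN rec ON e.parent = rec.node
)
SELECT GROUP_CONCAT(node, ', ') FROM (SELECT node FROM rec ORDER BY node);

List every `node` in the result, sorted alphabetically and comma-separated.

Base: (Bolt, need=1).
Iteration 1: components of {Bolt} -> Gear = 1*3 = 3, Housing = 1*5 = 5, Shaft = 1*4 = 4, Widget = 1*3 = 3.
Iteration 2: components of {Gear,Housing,Shaft,Widget} -> Hub = 3*2 = 6.
Iteration 3: components of {Hub} -> Bearing = 6*5 = 30.
Iteration 4: no further components; recursion stops.

Bearing, Bolt, Gear, Housing, Hub, Shaft, Widget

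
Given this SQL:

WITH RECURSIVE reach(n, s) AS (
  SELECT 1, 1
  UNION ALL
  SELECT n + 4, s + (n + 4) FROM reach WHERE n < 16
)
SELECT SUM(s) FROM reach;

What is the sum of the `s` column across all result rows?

95

Base: n=1, s=1.
Iteration 1: 1 < 16 holds -> n = 1 + 4 = 5, s = 1 + 5 = 6.
Iteration 2: 5 < 16 holds -> n = 5 + 4 = 9, s = 6 + 9 = 15.
Iteration 3: 9 < 16 holds -> n = 9 + 4 = 13, s = 15 + 13 = 28.
Iteration 4: 13 < 16 holds -> n = 13 + 4 = 17, s = 28 + 17 = 45.
Iteration 5: 17 < 16 fails; recursion stops.
SUM(s) = 1 + 6 + 15 + 28 + 45 = 95.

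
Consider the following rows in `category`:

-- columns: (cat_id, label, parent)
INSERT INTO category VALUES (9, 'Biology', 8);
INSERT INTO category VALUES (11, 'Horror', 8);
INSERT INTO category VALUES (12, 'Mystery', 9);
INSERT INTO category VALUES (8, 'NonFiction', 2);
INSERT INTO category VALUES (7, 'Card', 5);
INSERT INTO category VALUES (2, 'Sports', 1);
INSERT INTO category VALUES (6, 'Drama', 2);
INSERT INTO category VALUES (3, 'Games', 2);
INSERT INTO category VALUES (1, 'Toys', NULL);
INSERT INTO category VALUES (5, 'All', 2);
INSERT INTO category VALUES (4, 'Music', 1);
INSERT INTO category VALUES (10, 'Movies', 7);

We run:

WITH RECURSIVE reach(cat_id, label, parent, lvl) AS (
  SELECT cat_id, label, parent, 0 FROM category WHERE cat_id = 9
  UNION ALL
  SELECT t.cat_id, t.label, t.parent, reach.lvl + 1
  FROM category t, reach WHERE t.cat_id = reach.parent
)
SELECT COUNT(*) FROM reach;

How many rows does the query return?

4

Base: cat_id=9 (Biology), parent=8, lvl 0.
Iteration 1: join on cat_id=8 -> NonFiction (id 8, parent=2, lvl 1).
Iteration 2: join on cat_id=2 -> Sports (id 2, parent=1, lvl 2).
Iteration 3: join on cat_id=1 -> Toys (id 1, parent=NULL, lvl 3).
Iteration 4: parent is NULL; no match; recursion stops.
Total rows emitted: 4.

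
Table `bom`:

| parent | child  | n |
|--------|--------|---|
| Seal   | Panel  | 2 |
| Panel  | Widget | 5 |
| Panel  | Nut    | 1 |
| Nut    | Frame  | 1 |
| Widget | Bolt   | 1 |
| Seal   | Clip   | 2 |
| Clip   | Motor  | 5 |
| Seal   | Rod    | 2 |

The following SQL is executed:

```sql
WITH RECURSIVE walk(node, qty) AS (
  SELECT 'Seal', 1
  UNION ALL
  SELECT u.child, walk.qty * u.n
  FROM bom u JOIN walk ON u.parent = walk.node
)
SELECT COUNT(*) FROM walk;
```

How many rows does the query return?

9

Base: (Seal, qty=1).
Iteration 1: components of {Seal} -> Clip = 1*2 = 2, Panel = 1*2 = 2, Rod = 1*2 = 2.
Iteration 2: components of {Clip,Panel,Rod} -> Motor = 2*5 = 10, Nut = 2*1 = 2, Widget = 2*5 = 10.
Iteration 3: components of {Motor,Nut,Widget} -> Bolt = 10*1 = 10, Frame = 2*1 = 2.
Iteration 4: no further components; recursion stops.
Total rows emitted: 9.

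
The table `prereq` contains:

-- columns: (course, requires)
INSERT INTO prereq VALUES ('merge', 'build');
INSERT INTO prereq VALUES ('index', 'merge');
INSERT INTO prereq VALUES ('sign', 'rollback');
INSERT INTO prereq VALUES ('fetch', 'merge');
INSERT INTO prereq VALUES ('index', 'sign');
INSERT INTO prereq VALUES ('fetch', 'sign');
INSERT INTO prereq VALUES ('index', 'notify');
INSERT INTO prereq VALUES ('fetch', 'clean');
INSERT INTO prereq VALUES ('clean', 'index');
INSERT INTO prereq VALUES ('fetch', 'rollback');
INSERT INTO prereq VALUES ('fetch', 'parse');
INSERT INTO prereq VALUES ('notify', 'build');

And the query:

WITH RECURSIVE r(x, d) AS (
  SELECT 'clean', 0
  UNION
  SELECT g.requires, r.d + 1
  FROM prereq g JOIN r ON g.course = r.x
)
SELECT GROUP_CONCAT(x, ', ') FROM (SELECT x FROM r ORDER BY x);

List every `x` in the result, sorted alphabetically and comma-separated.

build, clean, index, merge, notify, rollback, sign

Base: (clean, d=0).
Iteration 1: edges from {clean} -> (index, d=1).
Iteration 2: edges from {index} -> (merge, d=2), (notify, d=2), (sign, d=2).
Iteration 3: edges from {merge,notify,sign} -> (build, d=3), (rollback, d=3). [UNION drops 1 duplicate row(s)]
Iteration 4: no outgoing edges from {build,rollback}; recursion stops.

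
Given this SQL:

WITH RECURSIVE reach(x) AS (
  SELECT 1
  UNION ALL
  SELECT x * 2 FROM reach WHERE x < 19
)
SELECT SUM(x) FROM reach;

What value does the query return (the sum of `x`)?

63

Base: x=1.
Iteration 1: 1 < 19 holds -> x = 1 * 2 = 2.
Iteration 2: 2 < 19 holds -> x = 2 * 2 = 4.
Iteration 3: 4 < 19 holds -> x = 4 * 2 = 8.
Iteration 4: 8 < 19 holds -> x = 8 * 2 = 16.
Iteration 5: 16 < 19 holds -> x = 16 * 2 = 32.
Iteration 6: 32 < 19 fails; recursion stops.
SUM(x) = 1 + 2 + 4 + 8 + 16 + 32 = 63.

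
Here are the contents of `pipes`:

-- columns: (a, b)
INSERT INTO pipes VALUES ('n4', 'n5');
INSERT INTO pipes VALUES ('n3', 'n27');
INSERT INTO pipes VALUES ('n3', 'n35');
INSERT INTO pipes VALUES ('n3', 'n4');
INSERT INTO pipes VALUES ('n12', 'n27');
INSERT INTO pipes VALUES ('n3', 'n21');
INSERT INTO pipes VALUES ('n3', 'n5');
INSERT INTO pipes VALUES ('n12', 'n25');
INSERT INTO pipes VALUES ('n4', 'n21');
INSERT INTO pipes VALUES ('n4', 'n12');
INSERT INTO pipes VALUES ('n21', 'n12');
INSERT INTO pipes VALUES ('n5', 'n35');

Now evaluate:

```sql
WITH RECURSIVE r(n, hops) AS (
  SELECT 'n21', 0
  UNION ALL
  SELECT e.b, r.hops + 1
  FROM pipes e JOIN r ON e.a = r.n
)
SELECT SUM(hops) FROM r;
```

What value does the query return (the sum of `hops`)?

5

Base: (n21, hops=0).
Iteration 1: edges from {n21} -> (n12, hops=1).
Iteration 2: edges from {n12} -> (n25, hops=2), (n27, hops=2).
Iteration 3: no outgoing edges from {n25,n27}; recursion stops.
SUM(hops) = 0 + 1 + 2 + 2 = 5.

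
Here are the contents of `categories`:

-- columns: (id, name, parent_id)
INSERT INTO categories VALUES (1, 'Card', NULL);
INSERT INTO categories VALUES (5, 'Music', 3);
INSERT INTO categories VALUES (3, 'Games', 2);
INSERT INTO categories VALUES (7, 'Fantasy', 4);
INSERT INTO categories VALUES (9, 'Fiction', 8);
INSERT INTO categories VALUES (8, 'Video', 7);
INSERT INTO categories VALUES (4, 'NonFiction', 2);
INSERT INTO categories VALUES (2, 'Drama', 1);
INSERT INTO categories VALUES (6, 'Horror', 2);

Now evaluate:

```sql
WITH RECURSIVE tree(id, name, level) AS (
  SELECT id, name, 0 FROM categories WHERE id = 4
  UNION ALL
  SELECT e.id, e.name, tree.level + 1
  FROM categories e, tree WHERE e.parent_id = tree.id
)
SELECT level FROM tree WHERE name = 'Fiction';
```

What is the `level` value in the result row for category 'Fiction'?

3

Base: id=4 (NonFiction) at level 0.
Iteration 1: rows with parent_id in {4} -> Fantasy (id 7, level 1).
Iteration 2: rows with parent_id in {7} -> Video (id 8, level 2).
Iteration 3: rows with parent_id in {8} -> Fiction (id 9, level 3).
Iteration 4: no rows with parent_id in {9}; recursion stops.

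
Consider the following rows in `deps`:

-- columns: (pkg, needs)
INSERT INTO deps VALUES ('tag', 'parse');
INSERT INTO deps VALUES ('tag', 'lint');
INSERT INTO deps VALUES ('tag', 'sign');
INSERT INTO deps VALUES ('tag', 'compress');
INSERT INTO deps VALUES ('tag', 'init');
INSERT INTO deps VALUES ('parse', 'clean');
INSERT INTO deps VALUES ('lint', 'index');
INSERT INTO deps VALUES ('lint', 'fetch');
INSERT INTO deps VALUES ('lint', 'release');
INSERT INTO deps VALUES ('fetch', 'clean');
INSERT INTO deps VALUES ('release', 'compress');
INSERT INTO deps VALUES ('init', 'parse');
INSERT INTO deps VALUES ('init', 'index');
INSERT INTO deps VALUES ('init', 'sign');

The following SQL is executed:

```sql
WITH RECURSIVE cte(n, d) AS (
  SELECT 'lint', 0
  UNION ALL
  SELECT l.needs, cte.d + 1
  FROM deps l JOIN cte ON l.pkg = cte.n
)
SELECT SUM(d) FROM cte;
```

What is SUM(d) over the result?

Base: (lint, d=0).
Iteration 1: edges from {lint} -> (fetch, d=1), (index, d=1), (release, d=1).
Iteration 2: edges from {fetch,index,release} -> (clean, d=2), (compress, d=2).
Iteration 3: no outgoing edges from {clean,compress}; recursion stops.
SUM(d) = 0 + 1 + 1 + 1 + 2 + 2 = 7.

7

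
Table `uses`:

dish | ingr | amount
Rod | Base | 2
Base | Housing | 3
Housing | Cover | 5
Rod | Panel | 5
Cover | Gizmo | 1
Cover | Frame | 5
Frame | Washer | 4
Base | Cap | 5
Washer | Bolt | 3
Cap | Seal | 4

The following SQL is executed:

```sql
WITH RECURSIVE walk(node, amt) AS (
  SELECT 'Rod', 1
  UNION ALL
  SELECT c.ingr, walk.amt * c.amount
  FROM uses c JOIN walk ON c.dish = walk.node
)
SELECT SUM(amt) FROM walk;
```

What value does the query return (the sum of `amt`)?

2674

Base: (Rod, amt=1).
Iteration 1: components of {Rod} -> Base = 1*2 = 2, Panel = 1*5 = 5.
Iteration 2: components of {Base,Panel} -> Cap = 2*5 = 10, Housing = 2*3 = 6.
Iteration 3: components of {Cap,Housing} -> Cover = 6*5 = 30, Seal = 10*4 = 40.
Iteration 4: components of {Cover,Seal} -> Frame = 30*5 = 150, Gizmo = 30*1 = 30.
Iteration 5: components of {Frame,Gizmo} -> Washer = 150*4 = 600.
Iteration 6: components of {Washer} -> Bolt = 600*3 = 1800.
Iteration 7: no further components; recursion stops.
SUM(amt) = 1 + 2 + 5 + 6 + 10 + 30 + 40 + 30 + 150 + 600 + 1800 = 2674.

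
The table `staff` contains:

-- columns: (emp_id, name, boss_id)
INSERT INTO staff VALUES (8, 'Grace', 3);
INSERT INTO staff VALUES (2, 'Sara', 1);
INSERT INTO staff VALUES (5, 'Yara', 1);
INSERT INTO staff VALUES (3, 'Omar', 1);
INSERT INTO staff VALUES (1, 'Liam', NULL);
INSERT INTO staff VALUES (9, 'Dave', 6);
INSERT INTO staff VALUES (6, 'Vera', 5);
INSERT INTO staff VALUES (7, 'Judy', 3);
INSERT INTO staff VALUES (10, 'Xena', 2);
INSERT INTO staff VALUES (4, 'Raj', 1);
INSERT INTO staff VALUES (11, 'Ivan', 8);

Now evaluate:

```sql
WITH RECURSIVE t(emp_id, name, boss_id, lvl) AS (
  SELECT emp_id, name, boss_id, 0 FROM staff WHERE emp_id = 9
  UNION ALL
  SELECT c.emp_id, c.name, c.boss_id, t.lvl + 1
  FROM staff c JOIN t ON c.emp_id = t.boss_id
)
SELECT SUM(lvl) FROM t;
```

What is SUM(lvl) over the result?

Base: emp_id=9 (Dave), boss_id=6, lvl 0.
Iteration 1: join on emp_id=6 -> Vera (id 6, boss_id=5, lvl 1).
Iteration 2: join on emp_id=5 -> Yara (id 5, boss_id=1, lvl 2).
Iteration 3: join on emp_id=1 -> Liam (id 1, boss_id=NULL, lvl 3).
Iteration 4: boss_id is NULL; no match; recursion stops.
SUM(lvl) = 0 + 1 + 2 + 3 = 6.

6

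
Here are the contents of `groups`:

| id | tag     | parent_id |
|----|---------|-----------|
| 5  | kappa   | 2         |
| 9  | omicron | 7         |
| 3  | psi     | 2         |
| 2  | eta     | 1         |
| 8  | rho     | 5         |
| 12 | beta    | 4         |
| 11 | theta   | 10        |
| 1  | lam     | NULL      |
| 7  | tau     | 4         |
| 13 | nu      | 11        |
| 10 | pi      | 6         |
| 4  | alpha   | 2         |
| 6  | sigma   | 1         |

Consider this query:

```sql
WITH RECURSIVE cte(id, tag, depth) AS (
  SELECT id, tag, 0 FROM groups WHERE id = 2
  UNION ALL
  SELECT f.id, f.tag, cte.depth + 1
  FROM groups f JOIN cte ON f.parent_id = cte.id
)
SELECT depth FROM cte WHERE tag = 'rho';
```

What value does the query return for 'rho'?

Base: id=2 (eta) at depth 0.
Iteration 1: rows with parent_id in {2} -> psi (id 3, depth 1), alpha (id 4, depth 1), kappa (id 5, depth 1).
Iteration 2: rows with parent_id in {3,4,5} -> tau (id 7, depth 2), rho (id 8, depth 2), beta (id 12, depth 2).
Iteration 3: rows with parent_id in {7,8,12} -> omicron (id 9, depth 3).
Iteration 4: no rows with parent_id in {9}; recursion stops.

2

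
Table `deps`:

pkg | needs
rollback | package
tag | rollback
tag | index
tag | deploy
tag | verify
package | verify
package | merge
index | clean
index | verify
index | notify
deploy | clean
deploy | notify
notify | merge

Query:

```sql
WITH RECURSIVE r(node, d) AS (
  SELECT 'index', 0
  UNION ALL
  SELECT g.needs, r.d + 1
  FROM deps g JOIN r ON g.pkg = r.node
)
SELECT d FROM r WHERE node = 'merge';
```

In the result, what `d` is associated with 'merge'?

Base: (index, d=0).
Iteration 1: edges from {index} -> (clean, d=1), (notify, d=1), (verify, d=1).
Iteration 2: edges from {clean,notify,verify} -> (merge, d=2).
Iteration 3: no outgoing edges from {merge}; recursion stops.

2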